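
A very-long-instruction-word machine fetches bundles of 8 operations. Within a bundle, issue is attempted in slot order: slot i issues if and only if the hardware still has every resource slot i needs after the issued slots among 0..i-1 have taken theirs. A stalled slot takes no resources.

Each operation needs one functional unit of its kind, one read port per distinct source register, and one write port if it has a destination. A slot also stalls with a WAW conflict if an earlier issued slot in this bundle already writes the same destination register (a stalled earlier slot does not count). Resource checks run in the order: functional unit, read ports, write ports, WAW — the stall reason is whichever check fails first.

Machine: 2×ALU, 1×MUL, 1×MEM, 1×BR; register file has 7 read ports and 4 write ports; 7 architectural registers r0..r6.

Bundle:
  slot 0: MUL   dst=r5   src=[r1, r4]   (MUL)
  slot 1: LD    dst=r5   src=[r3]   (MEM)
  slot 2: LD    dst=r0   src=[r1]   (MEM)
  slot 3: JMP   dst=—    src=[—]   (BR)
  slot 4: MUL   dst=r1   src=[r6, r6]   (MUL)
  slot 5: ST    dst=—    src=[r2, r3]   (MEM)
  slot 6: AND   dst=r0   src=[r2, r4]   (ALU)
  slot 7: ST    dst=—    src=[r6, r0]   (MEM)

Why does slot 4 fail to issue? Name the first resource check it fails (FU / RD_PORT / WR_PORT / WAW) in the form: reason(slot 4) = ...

[0] MUL needs rd=2 wr=1: ok; after: ALU=2 MUL=0 MEM=1 BR=1, R=5, W=3
[1] MEM needs rd=1 wr=1: WAW; after: ALU=2 MUL=0 MEM=1 BR=1, R=5, W=3
[2] MEM needs rd=1 wr=1: ok; after: ALU=2 MUL=0 MEM=0 BR=1, R=4, W=2
[3] BR needs rd=0 wr=0: ok; after: ALU=2 MUL=0 MEM=0 BR=0, R=4, W=2
[4] MUL needs rd=1 wr=1: FU; after: ALU=2 MUL=0 MEM=0 BR=0, R=4, W=2
[5] MEM needs rd=2 wr=0: FU; after: ALU=2 MUL=0 MEM=0 BR=0, R=4, W=2
[6] ALU needs rd=2 wr=1: WAW; after: ALU=2 MUL=0 MEM=0 BR=0, R=4, W=2
[7] MEM needs rd=2 wr=0: FU; after: ALU=2 MUL=0 MEM=0 BR=0, R=4, W=2

reason(slot 4) = FU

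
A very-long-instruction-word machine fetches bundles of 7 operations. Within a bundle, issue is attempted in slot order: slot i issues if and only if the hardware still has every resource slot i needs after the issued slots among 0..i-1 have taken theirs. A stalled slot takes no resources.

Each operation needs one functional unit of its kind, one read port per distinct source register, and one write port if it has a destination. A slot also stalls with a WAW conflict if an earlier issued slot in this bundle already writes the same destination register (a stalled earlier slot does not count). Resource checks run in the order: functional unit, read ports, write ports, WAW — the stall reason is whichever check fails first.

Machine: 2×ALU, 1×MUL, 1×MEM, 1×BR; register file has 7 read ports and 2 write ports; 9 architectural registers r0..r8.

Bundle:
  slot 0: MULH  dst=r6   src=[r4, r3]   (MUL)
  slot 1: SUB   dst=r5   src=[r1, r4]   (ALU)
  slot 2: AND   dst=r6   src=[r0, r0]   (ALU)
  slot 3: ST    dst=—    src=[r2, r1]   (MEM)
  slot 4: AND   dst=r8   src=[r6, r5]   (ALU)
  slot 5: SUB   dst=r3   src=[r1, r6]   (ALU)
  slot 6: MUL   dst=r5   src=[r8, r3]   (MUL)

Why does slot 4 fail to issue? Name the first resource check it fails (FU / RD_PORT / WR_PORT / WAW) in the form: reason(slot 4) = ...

(0) want 1×MUL +2rd +1wr — yes → AL2|MU0|ME1|BR1|rd5|wr1
(1) want 1×ALU +2rd +1wr — yes → AL1|MU0|ME1|BR1|rd3|wr0
(2) want 1×ALU +1rd +1wr — WR_PORT → AL1|MU0|ME1|BR1|rd3|wr0
(3) want 1×MEM +2rd +0wr — yes → AL1|MU0|ME0|BR1|rd1|wr0
(4) want 1×ALU +2rd +1wr — RD_PORT → AL1|MU0|ME0|BR1|rd1|wr0
(5) want 1×ALU +2rd +1wr — RD_PORT → AL1|MU0|ME0|BR1|rd1|wr0
(6) want 1×MUL +2rd +1wr — FU → AL1|MU0|ME0|BR1|rd1|wr0

reason(slot 4) = RD_PORT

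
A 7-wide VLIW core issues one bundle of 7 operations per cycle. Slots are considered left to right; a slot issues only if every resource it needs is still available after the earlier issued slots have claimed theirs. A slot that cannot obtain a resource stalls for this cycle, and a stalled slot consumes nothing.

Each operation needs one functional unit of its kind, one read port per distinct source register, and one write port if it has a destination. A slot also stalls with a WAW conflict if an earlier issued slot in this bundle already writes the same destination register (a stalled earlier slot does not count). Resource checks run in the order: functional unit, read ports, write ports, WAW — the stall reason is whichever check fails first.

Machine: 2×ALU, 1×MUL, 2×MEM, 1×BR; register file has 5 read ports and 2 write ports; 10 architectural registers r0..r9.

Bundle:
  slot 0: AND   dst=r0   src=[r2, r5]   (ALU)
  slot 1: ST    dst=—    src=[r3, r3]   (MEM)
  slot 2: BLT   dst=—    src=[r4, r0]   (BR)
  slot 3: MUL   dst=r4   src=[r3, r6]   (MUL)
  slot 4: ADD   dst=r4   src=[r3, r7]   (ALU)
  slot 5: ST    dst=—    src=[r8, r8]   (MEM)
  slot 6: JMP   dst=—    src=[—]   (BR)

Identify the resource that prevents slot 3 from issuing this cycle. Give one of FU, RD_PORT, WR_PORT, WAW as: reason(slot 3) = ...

#0 ALU src=r2,r5 dispatched  <A:1 Mu:1 Ld:2 B:1 rd:3 wr:1>
#1 MEM src=r3,r3 dispatched  <A:1 Mu:1 Ld:1 B:1 rd:2 wr:1>
#2 BR src=r4,r0 dispatched  <A:1 Mu:1 Ld:1 B:0 rd:0 wr:1>
#3 MUL src=r3,r6 held:RD_PORT  <A:1 Mu:1 Ld:1 B:0 rd:0 wr:1>
#4 ALU src=r3,r7 held:RD_PORT  <A:1 Mu:1 Ld:1 B:0 rd:0 wr:1>
#5 MEM src=r8,r8 held:RD_PORT  <A:1 Mu:1 Ld:1 B:0 rd:0 wr:1>
#6 BR src=- held:FU  <A:1 Mu:1 Ld:1 B:0 rd:0 wr:1>

reason(slot 3) = RD_PORT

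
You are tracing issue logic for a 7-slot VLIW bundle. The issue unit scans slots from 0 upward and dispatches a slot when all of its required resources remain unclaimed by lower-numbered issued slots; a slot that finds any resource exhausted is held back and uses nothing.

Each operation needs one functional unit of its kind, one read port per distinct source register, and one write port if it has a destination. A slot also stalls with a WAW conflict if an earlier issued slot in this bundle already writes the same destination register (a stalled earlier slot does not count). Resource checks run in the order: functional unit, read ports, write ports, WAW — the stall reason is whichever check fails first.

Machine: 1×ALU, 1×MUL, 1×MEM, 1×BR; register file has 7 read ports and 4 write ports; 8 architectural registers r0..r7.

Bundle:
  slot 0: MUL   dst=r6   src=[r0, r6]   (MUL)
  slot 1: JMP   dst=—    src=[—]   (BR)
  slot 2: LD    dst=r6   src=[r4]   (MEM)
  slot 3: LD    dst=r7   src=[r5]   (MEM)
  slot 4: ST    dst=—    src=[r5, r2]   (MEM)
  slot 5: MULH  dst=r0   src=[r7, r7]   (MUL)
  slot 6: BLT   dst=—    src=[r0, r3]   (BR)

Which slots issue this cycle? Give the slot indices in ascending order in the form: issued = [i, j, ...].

issued = [0, 1, 3]

  0. MUL→r6 ⇒ go  {1A/0Mu/1Ld/1B | 5r 3w}
  1. BR ⇒ go  {1A/0Mu/1Ld/0B | 5r 3w}
  2. MEM→r6 ⇒ no(WAW)  {1A/0Mu/1Ld/0B | 5r 3w}
  3. MEM→r7 ⇒ go  {1A/0Mu/0Ld/0B | 4r 2w}
  4. MEM ⇒ no(FU)  {1A/0Mu/0Ld/0B | 4r 2w}
  5. MUL→r0 ⇒ no(FU)  {1A/0Mu/0Ld/0B | 4r 2w}
  6. BR ⇒ no(FU)  {1A/0Mu/0Ld/0B | 4r 2w}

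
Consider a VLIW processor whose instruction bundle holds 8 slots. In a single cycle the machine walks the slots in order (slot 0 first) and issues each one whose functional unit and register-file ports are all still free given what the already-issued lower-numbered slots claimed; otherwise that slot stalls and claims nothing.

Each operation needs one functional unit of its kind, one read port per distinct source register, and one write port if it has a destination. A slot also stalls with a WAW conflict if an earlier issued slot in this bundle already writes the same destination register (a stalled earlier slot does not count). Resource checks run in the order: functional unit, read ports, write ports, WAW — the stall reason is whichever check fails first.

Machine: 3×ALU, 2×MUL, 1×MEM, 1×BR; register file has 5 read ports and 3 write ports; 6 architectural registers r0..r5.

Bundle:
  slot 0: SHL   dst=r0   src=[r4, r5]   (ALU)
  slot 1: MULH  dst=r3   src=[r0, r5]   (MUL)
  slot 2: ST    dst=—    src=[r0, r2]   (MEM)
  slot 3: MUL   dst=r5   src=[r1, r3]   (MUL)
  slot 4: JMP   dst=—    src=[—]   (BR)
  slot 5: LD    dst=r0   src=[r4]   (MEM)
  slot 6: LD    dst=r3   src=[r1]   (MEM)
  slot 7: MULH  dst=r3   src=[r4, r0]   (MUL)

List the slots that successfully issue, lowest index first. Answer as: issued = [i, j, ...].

issued = [0, 1, 4]

slot 0 (ALU): ISSUE — free A2,Mu2,Ld1,B1 rp3 wp2
slot 1 (MUL): ISSUE — free A2,Mu1,Ld1,B1 rp1 wp1
slot 2 (MEM): stall RD_PORT — free A2,Mu1,Ld1,B1 rp1 wp1
slot 3 (MUL): stall RD_PORT — free A2,Mu1,Ld1,B1 rp1 wp1
slot 4 (BR): ISSUE — free A2,Mu1,Ld1,B0 rp1 wp1
slot 5 (MEM): stall WAW — free A2,Mu1,Ld1,B0 rp1 wp1
slot 6 (MEM): stall WAW — free A2,Mu1,Ld1,B0 rp1 wp1
slot 7 (MUL): stall RD_PORT — free A2,Mu1,Ld1,B0 rp1 wp1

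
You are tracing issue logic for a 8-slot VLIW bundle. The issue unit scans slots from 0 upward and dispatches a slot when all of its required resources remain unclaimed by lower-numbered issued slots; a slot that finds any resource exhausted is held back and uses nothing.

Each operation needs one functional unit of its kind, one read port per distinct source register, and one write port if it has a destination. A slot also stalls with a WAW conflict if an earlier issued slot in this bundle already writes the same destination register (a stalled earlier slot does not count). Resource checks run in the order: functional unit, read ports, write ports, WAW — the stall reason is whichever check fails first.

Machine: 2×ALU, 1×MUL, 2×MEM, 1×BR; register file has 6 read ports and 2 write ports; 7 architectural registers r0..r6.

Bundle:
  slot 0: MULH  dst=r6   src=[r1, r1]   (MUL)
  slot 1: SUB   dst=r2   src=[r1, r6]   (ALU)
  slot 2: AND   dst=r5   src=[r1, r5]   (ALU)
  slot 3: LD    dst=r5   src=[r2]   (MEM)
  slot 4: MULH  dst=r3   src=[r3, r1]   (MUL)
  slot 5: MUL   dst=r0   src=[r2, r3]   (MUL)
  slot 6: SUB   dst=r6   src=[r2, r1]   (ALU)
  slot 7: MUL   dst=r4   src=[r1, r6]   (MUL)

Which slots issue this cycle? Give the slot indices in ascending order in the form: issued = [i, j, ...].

[0] MUL needs rd=1 wr=1: ok; after: ALU=2 MUL=0 MEM=2 BR=1, R=5, W=1
[1] ALU needs rd=2 wr=1: ok; after: ALU=1 MUL=0 MEM=2 BR=1, R=3, W=0
[2] ALU needs rd=2 wr=1: WR_PORT; after: ALU=1 MUL=0 MEM=2 BR=1, R=3, W=0
[3] MEM needs rd=1 wr=1: WR_PORT; after: ALU=1 MUL=0 MEM=2 BR=1, R=3, W=0
[4] MUL needs rd=2 wr=1: FU; after: ALU=1 MUL=0 MEM=2 BR=1, R=3, W=0
[5] MUL needs rd=2 wr=1: FU; after: ALU=1 MUL=0 MEM=2 BR=1, R=3, W=0
[6] ALU needs rd=2 wr=1: WR_PORT; after: ALU=1 MUL=0 MEM=2 BR=1, R=3, W=0
[7] MUL needs rd=2 wr=1: FU; after: ALU=1 MUL=0 MEM=2 BR=1, R=3, W=0

issued = [0, 1]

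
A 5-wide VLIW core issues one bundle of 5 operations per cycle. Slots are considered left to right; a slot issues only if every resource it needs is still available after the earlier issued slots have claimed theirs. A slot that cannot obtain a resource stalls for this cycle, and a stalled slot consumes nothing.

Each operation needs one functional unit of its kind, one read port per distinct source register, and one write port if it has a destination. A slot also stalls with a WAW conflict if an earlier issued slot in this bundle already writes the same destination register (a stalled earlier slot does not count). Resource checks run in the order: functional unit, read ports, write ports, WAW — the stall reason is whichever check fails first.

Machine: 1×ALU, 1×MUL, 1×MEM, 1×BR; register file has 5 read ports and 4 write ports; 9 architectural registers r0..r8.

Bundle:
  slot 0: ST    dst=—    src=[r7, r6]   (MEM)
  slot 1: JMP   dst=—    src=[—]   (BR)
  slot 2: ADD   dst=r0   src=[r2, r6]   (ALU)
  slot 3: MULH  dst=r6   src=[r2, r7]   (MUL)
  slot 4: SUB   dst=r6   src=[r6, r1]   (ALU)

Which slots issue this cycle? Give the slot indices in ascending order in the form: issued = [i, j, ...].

issued = [0, 1, 2]

(0) want 1×MEM +2rd +0wr — yes → AL1|MU1|ME0|BR1|rd3|wr4
(1) want 1×BR +0rd +0wr — yes → AL1|MU1|ME0|BR0|rd3|wr4
(2) want 1×ALU +2rd +1wr — yes → AL0|MU1|ME0|BR0|rd1|wr3
(3) want 1×MUL +2rd +1wr — RD_PORT → AL0|MU1|ME0|BR0|rd1|wr3
(4) want 1×ALU +2rd +1wr — FU → AL0|MU1|ME0|BR0|rd1|wr3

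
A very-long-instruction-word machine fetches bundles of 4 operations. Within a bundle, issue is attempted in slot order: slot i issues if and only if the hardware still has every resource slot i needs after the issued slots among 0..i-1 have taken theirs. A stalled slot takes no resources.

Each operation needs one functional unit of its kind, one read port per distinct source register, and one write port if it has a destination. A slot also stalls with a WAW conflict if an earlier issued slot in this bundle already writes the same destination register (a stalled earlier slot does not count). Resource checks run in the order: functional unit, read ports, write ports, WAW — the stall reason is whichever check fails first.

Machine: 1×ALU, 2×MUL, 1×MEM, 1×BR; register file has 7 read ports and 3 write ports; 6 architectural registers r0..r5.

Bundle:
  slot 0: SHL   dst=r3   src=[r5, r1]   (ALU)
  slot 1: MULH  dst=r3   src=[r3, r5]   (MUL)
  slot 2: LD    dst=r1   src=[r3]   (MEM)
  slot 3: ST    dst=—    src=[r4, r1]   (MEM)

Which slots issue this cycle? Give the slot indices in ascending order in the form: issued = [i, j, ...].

issued = [0, 2]

  0. ALU→r3 ⇒ go  {0A/2Mu/1Ld/1B | 5r 2w}
  1. MUL→r3 ⇒ no(WAW)  {0A/2Mu/1Ld/1B | 5r 2w}
  2. MEM→r1 ⇒ go  {0A/2Mu/0Ld/1B | 4r 1w}
  3. MEM ⇒ no(FU)  {0A/2Mu/0Ld/1B | 4r 1w}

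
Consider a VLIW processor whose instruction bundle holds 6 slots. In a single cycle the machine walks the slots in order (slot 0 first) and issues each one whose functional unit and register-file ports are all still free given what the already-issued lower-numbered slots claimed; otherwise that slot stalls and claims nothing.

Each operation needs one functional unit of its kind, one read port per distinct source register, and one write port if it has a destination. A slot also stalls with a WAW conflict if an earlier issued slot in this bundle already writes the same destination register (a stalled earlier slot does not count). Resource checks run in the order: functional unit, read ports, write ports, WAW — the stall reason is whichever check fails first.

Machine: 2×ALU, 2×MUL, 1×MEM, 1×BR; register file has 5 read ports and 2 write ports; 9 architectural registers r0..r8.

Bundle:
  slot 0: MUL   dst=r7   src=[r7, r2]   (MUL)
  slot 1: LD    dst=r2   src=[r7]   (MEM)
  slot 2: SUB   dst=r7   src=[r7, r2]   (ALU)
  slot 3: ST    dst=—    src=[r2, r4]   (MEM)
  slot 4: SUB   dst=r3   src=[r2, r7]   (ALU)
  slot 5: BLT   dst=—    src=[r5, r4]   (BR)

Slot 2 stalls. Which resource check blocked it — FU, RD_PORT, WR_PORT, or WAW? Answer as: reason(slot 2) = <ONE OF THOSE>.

reason(slot 2) = WR_PORT

[0] MUL needs rd=2 wr=1: ok; after: ALU=2 MUL=1 MEM=1 BR=1, R=3, W=1
[1] MEM needs rd=1 wr=1: ok; after: ALU=2 MUL=1 MEM=0 BR=1, R=2, W=0
[2] ALU needs rd=2 wr=1: WR_PORT; after: ALU=2 MUL=1 MEM=0 BR=1, R=2, W=0
[3] MEM needs rd=2 wr=0: FU; after: ALU=2 MUL=1 MEM=0 BR=1, R=2, W=0
[4] ALU needs rd=2 wr=1: WR_PORT; after: ALU=2 MUL=1 MEM=0 BR=1, R=2, W=0
[5] BR needs rd=2 wr=0: ok; after: ALU=2 MUL=1 MEM=0 BR=0, R=0, W=0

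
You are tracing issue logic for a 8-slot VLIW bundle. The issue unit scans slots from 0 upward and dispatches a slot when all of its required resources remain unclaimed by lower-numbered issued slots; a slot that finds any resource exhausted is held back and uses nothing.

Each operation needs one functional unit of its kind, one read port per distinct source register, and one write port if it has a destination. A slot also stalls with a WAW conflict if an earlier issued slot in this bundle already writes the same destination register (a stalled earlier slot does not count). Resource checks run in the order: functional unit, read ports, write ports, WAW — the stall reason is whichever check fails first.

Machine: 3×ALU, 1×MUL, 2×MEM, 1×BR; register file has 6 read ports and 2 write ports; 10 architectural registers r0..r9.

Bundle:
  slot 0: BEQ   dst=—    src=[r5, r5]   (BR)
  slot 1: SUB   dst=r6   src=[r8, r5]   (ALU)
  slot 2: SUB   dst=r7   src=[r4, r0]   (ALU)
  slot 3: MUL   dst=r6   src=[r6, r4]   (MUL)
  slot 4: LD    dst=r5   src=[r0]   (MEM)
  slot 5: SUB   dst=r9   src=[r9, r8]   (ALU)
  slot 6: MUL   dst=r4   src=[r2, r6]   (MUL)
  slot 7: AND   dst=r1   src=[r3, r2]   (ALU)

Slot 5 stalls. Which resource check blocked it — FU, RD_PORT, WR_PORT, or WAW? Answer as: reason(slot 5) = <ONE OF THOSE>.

(0) want 1×BR +1rd +0wr — yes → AL3|MU1|ME2|BR0|rd5|wr2
(1) want 1×ALU +2rd +1wr — yes → AL2|MU1|ME2|BR0|rd3|wr1
(2) want 1×ALU +2rd +1wr — yes → AL1|MU1|ME2|BR0|rd1|wr0
(3) want 1×MUL +2rd +1wr — RD_PORT → AL1|MU1|ME2|BR0|rd1|wr0
(4) want 1×MEM +1rd +1wr — WR_PORT → AL1|MU1|ME2|BR0|rd1|wr0
(5) want 1×ALU +2rd +1wr — RD_PORT → AL1|MU1|ME2|BR0|rd1|wr0
(6) want 1×MUL +2rd +1wr — RD_PORT → AL1|MU1|ME2|BR0|rd1|wr0
(7) want 1×ALU +2rd +1wr — RD_PORT → AL1|MU1|ME2|BR0|rd1|wr0

reason(slot 5) = RD_PORT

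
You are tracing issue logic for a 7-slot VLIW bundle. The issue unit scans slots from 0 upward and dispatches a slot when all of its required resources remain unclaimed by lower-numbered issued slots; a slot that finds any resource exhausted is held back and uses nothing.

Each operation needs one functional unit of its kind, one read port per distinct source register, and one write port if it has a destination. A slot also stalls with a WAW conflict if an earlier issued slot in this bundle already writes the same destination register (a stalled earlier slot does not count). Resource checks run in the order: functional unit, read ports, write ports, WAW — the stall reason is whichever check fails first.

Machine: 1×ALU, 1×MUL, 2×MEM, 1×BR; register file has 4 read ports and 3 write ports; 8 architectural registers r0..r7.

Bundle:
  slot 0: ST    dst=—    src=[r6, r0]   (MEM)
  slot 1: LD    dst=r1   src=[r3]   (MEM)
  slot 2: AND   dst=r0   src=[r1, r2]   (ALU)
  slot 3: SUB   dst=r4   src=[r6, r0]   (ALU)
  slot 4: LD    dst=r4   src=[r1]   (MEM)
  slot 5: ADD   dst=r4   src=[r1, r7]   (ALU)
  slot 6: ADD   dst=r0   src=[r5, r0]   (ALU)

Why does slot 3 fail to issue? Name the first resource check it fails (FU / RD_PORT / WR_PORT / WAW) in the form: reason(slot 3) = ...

[0] MEM needs rd=2 wr=0: ok; after: ALU=1 MUL=1 MEM=1 BR=1, R=2, W=3
[1] MEM needs rd=1 wr=1: ok; after: ALU=1 MUL=1 MEM=0 BR=1, R=1, W=2
[2] ALU needs rd=2 wr=1: RD_PORT; after: ALU=1 MUL=1 MEM=0 BR=1, R=1, W=2
[3] ALU needs rd=2 wr=1: RD_PORT; after: ALU=1 MUL=1 MEM=0 BR=1, R=1, W=2
[4] MEM needs rd=1 wr=1: FU; after: ALU=1 MUL=1 MEM=0 BR=1, R=1, W=2
[5] ALU needs rd=2 wr=1: RD_PORT; after: ALU=1 MUL=1 MEM=0 BR=1, R=1, W=2
[6] ALU needs rd=2 wr=1: RD_PORT; after: ALU=1 MUL=1 MEM=0 BR=1, R=1, W=2

reason(slot 3) = RD_PORT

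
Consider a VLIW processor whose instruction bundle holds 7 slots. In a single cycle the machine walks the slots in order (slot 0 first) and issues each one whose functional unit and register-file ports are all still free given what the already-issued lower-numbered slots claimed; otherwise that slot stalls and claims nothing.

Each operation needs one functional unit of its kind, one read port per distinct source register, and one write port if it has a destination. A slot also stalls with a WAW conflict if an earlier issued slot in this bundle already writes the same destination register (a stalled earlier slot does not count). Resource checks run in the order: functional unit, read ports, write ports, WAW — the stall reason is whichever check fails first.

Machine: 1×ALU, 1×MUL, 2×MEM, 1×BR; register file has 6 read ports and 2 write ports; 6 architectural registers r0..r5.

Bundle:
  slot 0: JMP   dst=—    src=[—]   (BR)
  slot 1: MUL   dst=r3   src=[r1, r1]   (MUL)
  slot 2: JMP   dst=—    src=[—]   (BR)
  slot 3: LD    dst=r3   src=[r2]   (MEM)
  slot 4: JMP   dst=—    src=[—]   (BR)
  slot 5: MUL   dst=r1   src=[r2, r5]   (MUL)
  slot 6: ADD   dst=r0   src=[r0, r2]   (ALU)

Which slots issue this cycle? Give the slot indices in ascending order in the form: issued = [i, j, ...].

  0. BR ⇒ go  {1A/1Mu/2Ld/0B | 6r 2w}
  1. MUL→r3 ⇒ go  {1A/0Mu/2Ld/0B | 5r 1w}
  2. BR ⇒ no(FU)  {1A/0Mu/2Ld/0B | 5r 1w}
  3. MEM→r3 ⇒ no(WAW)  {1A/0Mu/2Ld/0B | 5r 1w}
  4. BR ⇒ no(FU)  {1A/0Mu/2Ld/0B | 5r 1w}
  5. MUL→r1 ⇒ no(FU)  {1A/0Mu/2Ld/0B | 5r 1w}
  6. ALU→r0 ⇒ go  {0A/0Mu/2Ld/0B | 3r 0w}

issued = [0, 1, 6]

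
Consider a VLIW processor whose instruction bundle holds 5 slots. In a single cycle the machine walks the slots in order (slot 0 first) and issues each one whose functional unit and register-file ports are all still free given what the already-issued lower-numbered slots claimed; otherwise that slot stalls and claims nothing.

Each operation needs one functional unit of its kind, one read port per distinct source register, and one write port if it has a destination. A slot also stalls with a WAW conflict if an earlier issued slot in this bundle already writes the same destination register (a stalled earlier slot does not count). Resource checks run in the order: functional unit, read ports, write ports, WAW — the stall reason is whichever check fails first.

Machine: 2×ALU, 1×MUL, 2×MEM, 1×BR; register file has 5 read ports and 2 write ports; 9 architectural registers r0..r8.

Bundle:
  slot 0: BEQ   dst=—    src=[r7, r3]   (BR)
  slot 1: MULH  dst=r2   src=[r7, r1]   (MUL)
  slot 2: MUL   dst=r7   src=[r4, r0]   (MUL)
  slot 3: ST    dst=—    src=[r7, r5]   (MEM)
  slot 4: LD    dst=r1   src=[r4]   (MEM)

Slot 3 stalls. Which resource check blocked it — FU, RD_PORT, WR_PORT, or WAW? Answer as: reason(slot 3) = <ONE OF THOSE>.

reason(slot 3) = RD_PORT

[0] BR needs rd=2 wr=0: ok; after: ALU=2 MUL=1 MEM=2 BR=0, R=3, W=2
[1] MUL needs rd=2 wr=1: ok; after: ALU=2 MUL=0 MEM=2 BR=0, R=1, W=1
[2] MUL needs rd=2 wr=1: FU; after: ALU=2 MUL=0 MEM=2 BR=0, R=1, W=1
[3] MEM needs rd=2 wr=0: RD_PORT; after: ALU=2 MUL=0 MEM=2 BR=0, R=1, W=1
[4] MEM needs rd=1 wr=1: ok; after: ALU=2 MUL=0 MEM=1 BR=0, R=0, W=0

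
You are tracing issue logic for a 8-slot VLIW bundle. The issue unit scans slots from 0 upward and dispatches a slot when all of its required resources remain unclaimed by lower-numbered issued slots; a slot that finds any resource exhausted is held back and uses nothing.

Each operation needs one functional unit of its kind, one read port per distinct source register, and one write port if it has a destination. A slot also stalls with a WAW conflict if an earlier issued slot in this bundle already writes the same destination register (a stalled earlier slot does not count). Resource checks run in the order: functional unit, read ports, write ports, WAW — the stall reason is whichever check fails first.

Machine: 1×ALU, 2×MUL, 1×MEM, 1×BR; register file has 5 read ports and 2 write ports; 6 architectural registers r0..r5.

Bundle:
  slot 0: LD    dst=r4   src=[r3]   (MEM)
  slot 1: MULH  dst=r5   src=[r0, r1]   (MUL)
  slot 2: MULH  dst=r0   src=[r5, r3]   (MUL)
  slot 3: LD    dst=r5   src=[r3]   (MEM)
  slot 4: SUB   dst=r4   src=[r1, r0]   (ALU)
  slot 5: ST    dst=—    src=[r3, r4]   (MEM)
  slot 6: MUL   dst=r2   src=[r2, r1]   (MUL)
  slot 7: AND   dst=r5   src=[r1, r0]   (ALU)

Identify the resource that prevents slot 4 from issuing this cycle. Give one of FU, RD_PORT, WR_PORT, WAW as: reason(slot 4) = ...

  0. MEM→r4 ⇒ go  {1A/2Mu/0Ld/1B | 4r 1w}
  1. MUL→r5 ⇒ go  {1A/1Mu/0Ld/1B | 2r 0w}
  2. MUL→r0 ⇒ no(WR_PORT)  {1A/1Mu/0Ld/1B | 2r 0w}
  3. MEM→r5 ⇒ no(FU)  {1A/1Mu/0Ld/1B | 2r 0w}
  4. ALU→r4 ⇒ no(WR_PORT)  {1A/1Mu/0Ld/1B | 2r 0w}
  5. MEM ⇒ no(FU)  {1A/1Mu/0Ld/1B | 2r 0w}
  6. MUL→r2 ⇒ no(WR_PORT)  {1A/1Mu/0Ld/1B | 2r 0w}
  7. ALU→r5 ⇒ no(WR_PORT)  {1A/1Mu/0Ld/1B | 2r 0w}

reason(slot 4) = WR_PORT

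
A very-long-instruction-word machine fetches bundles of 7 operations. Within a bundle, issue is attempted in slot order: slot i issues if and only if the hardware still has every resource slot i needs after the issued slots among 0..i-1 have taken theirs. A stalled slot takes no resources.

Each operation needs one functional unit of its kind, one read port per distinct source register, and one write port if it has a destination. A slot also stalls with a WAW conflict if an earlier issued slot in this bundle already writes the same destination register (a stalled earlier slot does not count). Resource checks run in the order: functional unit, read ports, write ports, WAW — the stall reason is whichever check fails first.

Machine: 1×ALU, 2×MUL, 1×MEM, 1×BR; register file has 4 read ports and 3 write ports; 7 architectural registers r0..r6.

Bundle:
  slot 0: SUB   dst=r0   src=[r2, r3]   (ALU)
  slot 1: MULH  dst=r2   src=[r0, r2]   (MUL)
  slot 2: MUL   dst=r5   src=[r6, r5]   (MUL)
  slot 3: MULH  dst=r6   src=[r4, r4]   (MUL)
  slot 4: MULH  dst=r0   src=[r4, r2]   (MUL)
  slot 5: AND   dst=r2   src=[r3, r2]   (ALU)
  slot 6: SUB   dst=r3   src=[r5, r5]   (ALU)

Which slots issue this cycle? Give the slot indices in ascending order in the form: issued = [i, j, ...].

issued = [0, 1]

#0 ALU src=r2,r3 dispatched  <A:0 Mu:2 Ld:1 B:1 rd:2 wr:2>
#1 MUL src=r0,r2 dispatched  <A:0 Mu:1 Ld:1 B:1 rd:0 wr:1>
#2 MUL src=r6,r5 held:RD_PORT  <A:0 Mu:1 Ld:1 B:1 rd:0 wr:1>
#3 MUL src=r4,r4 held:RD_PORT  <A:0 Mu:1 Ld:1 B:1 rd:0 wr:1>
#4 MUL src=r4,r2 held:RD_PORT  <A:0 Mu:1 Ld:1 B:1 rd:0 wr:1>
#5 ALU src=r3,r2 held:FU  <A:0 Mu:1 Ld:1 B:1 rd:0 wr:1>
#6 ALU src=r5,r5 held:FU  <A:0 Mu:1 Ld:1 B:1 rd:0 wr:1>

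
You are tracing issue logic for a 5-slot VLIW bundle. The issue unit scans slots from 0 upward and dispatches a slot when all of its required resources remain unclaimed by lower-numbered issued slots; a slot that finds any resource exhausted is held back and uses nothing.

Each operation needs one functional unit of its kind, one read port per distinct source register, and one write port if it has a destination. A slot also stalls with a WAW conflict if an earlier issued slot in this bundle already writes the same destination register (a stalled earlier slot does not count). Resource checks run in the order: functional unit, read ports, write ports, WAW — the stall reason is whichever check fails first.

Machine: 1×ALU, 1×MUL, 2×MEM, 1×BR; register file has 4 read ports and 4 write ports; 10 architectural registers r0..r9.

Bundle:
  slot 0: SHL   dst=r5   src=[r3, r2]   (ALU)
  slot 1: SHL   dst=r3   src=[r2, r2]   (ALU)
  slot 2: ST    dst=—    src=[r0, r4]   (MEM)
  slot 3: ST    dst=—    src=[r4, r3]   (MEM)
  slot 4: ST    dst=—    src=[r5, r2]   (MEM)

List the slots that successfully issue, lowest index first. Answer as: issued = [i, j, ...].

issued = [0, 2]

(0) want 1×ALU +2rd +1wr — yes → AL0|MU1|ME2|BR1|rd2|wr3
(1) want 1×ALU +1rd +1wr — FU → AL0|MU1|ME2|BR1|rd2|wr3
(2) want 1×MEM +2rd +0wr — yes → AL0|MU1|ME1|BR1|rd0|wr3
(3) want 1×MEM +2rd +0wr — RD_PORT → AL0|MU1|ME1|BR1|rd0|wr3
(4) want 1×MEM +2rd +0wr — RD_PORT → AL0|MU1|ME1|BR1|rd0|wr3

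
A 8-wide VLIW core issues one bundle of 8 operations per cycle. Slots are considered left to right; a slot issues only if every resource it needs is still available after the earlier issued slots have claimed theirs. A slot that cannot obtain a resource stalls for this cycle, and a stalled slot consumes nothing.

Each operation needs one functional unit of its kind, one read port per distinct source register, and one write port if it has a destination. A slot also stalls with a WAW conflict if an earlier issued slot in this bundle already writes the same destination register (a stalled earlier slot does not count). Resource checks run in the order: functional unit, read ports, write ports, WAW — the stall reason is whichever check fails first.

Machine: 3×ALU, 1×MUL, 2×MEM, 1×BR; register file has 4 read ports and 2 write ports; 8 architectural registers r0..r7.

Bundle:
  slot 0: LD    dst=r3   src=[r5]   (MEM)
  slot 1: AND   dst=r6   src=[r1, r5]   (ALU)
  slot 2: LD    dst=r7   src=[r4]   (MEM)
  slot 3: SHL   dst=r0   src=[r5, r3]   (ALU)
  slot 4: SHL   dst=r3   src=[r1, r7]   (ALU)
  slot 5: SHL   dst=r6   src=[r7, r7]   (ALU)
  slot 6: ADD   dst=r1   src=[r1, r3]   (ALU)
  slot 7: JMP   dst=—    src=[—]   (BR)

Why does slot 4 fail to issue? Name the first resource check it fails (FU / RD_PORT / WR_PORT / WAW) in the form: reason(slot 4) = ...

#0 MEM src=r5 dispatched  <A:3 Mu:1 Ld:1 B:1 rd:3 wr:1>
#1 ALU src=r1,r5 dispatched  <A:2 Mu:1 Ld:1 B:1 rd:1 wr:0>
#2 MEM src=r4 held:WR_PORT  <A:2 Mu:1 Ld:1 B:1 rd:1 wr:0>
#3 ALU src=r5,r3 held:RD_PORT  <A:2 Mu:1 Ld:1 B:1 rd:1 wr:0>
#4 ALU src=r1,r7 held:RD_PORT  <A:2 Mu:1 Ld:1 B:1 rd:1 wr:0>
#5 ALU src=r7,r7 held:WR_PORT  <A:2 Mu:1 Ld:1 B:1 rd:1 wr:0>
#6 ALU src=r1,r3 held:RD_PORT  <A:2 Mu:1 Ld:1 B:1 rd:1 wr:0>
#7 BR src=- dispatched  <A:2 Mu:1 Ld:1 B:0 rd:1 wr:0>

reason(slot 4) = RD_PORT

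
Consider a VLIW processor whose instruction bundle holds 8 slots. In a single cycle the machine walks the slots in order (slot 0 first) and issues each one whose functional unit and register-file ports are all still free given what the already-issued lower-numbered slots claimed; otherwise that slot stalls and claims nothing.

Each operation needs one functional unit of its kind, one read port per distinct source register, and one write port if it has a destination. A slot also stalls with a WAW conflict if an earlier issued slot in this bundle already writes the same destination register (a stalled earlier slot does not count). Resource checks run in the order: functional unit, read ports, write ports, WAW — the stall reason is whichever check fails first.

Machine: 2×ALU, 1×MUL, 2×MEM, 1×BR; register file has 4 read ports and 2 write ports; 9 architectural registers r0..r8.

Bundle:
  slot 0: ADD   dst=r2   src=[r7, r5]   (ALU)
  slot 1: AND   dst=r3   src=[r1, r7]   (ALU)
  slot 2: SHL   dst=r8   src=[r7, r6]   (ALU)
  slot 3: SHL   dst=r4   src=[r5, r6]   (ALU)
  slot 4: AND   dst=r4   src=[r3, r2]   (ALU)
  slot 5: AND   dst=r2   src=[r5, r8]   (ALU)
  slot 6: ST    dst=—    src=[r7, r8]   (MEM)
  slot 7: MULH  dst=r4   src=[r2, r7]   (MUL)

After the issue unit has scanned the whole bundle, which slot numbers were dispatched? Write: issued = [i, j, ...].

issued = [0, 1]

#0 ALU src=r7,r5 dispatched  <A:1 Mu:1 Ld:2 B:1 rd:2 wr:1>
#1 ALU src=r1,r7 dispatched  <A:0 Mu:1 Ld:2 B:1 rd:0 wr:0>
#2 ALU src=r7,r6 held:FU  <A:0 Mu:1 Ld:2 B:1 rd:0 wr:0>
#3 ALU src=r5,r6 held:FU  <A:0 Mu:1 Ld:2 B:1 rd:0 wr:0>
#4 ALU src=r3,r2 held:FU  <A:0 Mu:1 Ld:2 B:1 rd:0 wr:0>
#5 ALU src=r5,r8 held:FU  <A:0 Mu:1 Ld:2 B:1 rd:0 wr:0>
#6 MEM src=r7,r8 held:RD_PORT  <A:0 Mu:1 Ld:2 B:1 rd:0 wr:0>
#7 MUL src=r2,r7 held:RD_PORT  <A:0 Mu:1 Ld:2 B:1 rd:0 wr:0>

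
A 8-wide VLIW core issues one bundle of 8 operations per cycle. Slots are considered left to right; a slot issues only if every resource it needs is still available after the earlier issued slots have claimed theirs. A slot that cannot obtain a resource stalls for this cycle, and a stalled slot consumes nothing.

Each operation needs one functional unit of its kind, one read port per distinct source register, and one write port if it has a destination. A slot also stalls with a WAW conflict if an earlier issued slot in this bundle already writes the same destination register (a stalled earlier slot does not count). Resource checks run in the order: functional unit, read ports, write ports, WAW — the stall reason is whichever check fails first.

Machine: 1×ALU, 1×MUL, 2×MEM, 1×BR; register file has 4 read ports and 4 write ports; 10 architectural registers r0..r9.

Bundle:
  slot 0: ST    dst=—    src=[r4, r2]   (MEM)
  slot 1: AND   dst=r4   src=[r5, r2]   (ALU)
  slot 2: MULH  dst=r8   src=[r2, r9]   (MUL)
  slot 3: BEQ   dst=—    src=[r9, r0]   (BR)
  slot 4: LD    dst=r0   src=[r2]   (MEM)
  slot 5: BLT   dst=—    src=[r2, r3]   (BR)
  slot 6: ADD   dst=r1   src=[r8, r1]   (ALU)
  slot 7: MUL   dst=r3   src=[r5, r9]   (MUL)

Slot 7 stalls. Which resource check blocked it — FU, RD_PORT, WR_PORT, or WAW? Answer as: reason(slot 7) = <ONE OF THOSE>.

reason(slot 7) = RD_PORT

  0. MEM ⇒ go  {1A/1Mu/1Ld/1B | 2r 4w}
  1. ALU→r4 ⇒ go  {0A/1Mu/1Ld/1B | 0r 3w}
  2. MUL→r8 ⇒ no(RD_PORT)  {0A/1Mu/1Ld/1B | 0r 3w}
  3. BR ⇒ no(RD_PORT)  {0A/1Mu/1Ld/1B | 0r 3w}
  4. MEM→r0 ⇒ no(RD_PORT)  {0A/1Mu/1Ld/1B | 0r 3w}
  5. BR ⇒ no(RD_PORT)  {0A/1Mu/1Ld/1B | 0r 3w}
  6. ALU→r1 ⇒ no(FU)  {0A/1Mu/1Ld/1B | 0r 3w}
  7. MUL→r3 ⇒ no(RD_PORT)  {0A/1Mu/1Ld/1B | 0r 3w}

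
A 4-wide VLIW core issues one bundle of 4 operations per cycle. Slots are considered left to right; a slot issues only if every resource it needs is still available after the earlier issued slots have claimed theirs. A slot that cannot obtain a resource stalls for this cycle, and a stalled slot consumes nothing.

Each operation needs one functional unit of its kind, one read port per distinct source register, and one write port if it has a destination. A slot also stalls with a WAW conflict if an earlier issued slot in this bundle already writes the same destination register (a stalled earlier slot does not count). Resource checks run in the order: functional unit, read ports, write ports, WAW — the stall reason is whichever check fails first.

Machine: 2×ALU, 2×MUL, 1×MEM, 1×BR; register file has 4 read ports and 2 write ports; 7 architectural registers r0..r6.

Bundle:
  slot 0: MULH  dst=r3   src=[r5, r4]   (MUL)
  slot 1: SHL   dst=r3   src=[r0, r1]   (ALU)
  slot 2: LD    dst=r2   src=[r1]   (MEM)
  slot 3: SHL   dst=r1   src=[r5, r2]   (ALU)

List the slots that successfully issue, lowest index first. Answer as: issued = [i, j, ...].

issued = [0, 2]

  0. MUL→r3 ⇒ go  {2A/1Mu/1Ld/1B | 2r 1w}
  1. ALU→r3 ⇒ no(WAW)  {2A/1Mu/1Ld/1B | 2r 1w}
  2. MEM→r2 ⇒ go  {2A/1Mu/0Ld/1B | 1r 0w}
  3. ALU→r1 ⇒ no(RD_PORT)  {2A/1Mu/0Ld/1B | 1r 0w}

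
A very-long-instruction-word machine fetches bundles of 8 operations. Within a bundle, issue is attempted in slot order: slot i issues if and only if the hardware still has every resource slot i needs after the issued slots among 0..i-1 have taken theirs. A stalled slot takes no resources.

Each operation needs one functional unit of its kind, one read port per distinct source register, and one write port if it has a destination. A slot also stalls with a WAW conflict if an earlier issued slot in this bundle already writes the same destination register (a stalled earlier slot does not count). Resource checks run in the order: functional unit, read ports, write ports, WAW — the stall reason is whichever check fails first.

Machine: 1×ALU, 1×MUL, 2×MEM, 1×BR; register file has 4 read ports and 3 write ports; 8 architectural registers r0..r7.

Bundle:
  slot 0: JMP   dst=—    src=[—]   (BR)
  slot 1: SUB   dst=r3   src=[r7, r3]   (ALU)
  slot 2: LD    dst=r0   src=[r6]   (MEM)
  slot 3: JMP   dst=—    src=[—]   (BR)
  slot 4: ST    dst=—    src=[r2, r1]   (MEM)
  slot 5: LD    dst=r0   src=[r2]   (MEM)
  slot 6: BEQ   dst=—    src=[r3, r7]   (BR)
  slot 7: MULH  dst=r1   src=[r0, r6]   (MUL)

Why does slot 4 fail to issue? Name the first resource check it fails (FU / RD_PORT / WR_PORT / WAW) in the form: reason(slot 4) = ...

reason(slot 4) = RD_PORT

slot 0 (BR): ISSUE — free A1,Mu1,Ld2,B0 rp4 wp3
slot 1 (ALU): ISSUE — free A0,Mu1,Ld2,B0 rp2 wp2
slot 2 (MEM): ISSUE — free A0,Mu1,Ld1,B0 rp1 wp1
slot 3 (BR): stall FU — free A0,Mu1,Ld1,B0 rp1 wp1
slot 4 (MEM): stall RD_PORT — free A0,Mu1,Ld1,B0 rp1 wp1
slot 5 (MEM): stall WAW — free A0,Mu1,Ld1,B0 rp1 wp1
slot 6 (BR): stall FU — free A0,Mu1,Ld1,B0 rp1 wp1
slot 7 (MUL): stall RD_PORT — free A0,Mu1,Ld1,B0 rp1 wp1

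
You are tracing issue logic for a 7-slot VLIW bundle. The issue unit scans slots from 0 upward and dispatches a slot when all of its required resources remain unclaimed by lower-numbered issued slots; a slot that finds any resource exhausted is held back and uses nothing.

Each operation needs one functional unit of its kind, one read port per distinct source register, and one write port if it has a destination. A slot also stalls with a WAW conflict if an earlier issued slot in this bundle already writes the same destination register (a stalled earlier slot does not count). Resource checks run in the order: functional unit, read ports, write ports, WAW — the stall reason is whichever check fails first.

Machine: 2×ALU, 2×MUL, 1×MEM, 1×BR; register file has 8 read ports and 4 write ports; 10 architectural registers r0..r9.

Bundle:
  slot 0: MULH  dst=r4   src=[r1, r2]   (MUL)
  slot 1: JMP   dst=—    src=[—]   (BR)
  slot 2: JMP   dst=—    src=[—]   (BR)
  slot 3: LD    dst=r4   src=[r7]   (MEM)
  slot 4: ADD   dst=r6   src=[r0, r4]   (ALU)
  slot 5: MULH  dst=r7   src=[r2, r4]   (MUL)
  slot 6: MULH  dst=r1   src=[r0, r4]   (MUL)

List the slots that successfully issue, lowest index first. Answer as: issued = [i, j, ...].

issued = [0, 1, 4, 5]

[0] MUL needs rd=2 wr=1: ok; after: ALU=2 MUL=1 MEM=1 BR=1, R=6, W=3
[1] BR needs rd=0 wr=0: ok; after: ALU=2 MUL=1 MEM=1 BR=0, R=6, W=3
[2] BR needs rd=0 wr=0: FU; after: ALU=2 MUL=1 MEM=1 BR=0, R=6, W=3
[3] MEM needs rd=1 wr=1: WAW; after: ALU=2 MUL=1 MEM=1 BR=0, R=6, W=3
[4] ALU needs rd=2 wr=1: ok; after: ALU=1 MUL=1 MEM=1 BR=0, R=4, W=2
[5] MUL needs rd=2 wr=1: ok; after: ALU=1 MUL=0 MEM=1 BR=0, R=2, W=1
[6] MUL needs rd=2 wr=1: FU; after: ALU=1 MUL=0 MEM=1 BR=0, R=2, W=1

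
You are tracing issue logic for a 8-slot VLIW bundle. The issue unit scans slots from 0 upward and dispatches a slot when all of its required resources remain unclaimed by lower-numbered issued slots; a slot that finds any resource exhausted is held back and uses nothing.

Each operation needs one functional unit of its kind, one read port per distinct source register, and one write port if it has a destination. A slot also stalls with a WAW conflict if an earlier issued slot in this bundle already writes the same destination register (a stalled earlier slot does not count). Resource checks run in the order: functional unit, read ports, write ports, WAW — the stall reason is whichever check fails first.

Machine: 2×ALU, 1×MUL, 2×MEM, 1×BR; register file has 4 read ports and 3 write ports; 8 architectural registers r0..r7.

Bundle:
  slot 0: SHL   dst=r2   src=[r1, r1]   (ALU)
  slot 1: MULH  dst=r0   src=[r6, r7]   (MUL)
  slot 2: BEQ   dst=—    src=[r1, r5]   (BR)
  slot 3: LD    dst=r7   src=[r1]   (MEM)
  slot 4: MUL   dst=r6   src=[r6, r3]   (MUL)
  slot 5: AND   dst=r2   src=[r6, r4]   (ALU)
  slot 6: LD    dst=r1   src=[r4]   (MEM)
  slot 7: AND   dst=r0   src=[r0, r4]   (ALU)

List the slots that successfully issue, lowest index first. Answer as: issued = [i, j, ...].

[0] ALU needs rd=1 wr=1: ok; after: ALU=1 MUL=1 MEM=2 BR=1, R=3, W=2
[1] MUL needs rd=2 wr=1: ok; after: ALU=1 MUL=0 MEM=2 BR=1, R=1, W=1
[2] BR needs rd=2 wr=0: RD_PORT; after: ALU=1 MUL=0 MEM=2 BR=1, R=1, W=1
[3] MEM needs rd=1 wr=1: ok; after: ALU=1 MUL=0 MEM=1 BR=1, R=0, W=0
[4] MUL needs rd=2 wr=1: FU; after: ALU=1 MUL=0 MEM=1 BR=1, R=0, W=0
[5] ALU needs rd=2 wr=1: RD_PORT; after: ALU=1 MUL=0 MEM=1 BR=1, R=0, W=0
[6] MEM needs rd=1 wr=1: RD_PORT; after: ALU=1 MUL=0 MEM=1 BR=1, R=0, W=0
[7] ALU needs rd=2 wr=1: RD_PORT; after: ALU=1 MUL=0 MEM=1 BR=1, R=0, W=0

issued = [0, 1, 3]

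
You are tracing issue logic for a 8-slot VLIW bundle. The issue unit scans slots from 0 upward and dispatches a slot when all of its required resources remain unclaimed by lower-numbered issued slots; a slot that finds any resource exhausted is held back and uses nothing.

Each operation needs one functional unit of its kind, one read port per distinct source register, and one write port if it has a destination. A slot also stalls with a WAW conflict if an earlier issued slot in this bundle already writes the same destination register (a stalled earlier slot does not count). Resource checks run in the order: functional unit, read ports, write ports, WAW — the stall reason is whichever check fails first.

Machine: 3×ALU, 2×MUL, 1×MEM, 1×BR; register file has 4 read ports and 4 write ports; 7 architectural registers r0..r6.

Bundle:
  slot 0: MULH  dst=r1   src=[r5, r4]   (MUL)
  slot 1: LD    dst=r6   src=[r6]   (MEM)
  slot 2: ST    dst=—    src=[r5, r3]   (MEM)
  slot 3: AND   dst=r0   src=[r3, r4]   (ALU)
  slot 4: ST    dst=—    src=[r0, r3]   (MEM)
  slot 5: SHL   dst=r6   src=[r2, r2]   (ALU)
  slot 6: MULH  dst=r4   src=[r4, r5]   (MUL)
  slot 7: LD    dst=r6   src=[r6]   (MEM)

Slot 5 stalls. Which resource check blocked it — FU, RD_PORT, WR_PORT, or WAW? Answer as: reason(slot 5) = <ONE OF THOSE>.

slot 0 (MUL): ISSUE — free A3,Mu1,Ld1,B1 rp2 wp3
slot 1 (MEM): ISSUE — free A3,Mu1,Ld0,B1 rp1 wp2
slot 2 (MEM): stall FU — free A3,Mu1,Ld0,B1 rp1 wp2
slot 3 (ALU): stall RD_PORT — free A3,Mu1,Ld0,B1 rp1 wp2
slot 4 (MEM): stall FU — free A3,Mu1,Ld0,B1 rp1 wp2
slot 5 (ALU): stall WAW — free A3,Mu1,Ld0,B1 rp1 wp2
slot 6 (MUL): stall RD_PORT — free A3,Mu1,Ld0,B1 rp1 wp2
slot 7 (MEM): stall FU — free A3,Mu1,Ld0,B1 rp1 wp2

reason(slot 5) = WAW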